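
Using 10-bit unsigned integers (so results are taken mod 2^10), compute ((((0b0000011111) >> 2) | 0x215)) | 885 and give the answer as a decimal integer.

0b0000011111 = 0000011111
→ >> 2 → 0000000111 = 7
0x215 = 1000010101
→ | → 1000010111 = 535
885 = 1101110101
→ | → 1101110111 = 887

887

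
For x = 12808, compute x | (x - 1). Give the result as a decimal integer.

12815

x = 11001000001000 = 12808
x - 1 = 11001000000111
OR    = 11001000001111 = 12815
(x | (x - 1) sets all bits below the lowest set bit.)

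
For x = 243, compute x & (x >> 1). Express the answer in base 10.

x = 11110011 = 243
x>>1 = 01111001
AND  = 01110001 = 113
(x & (x >> 1) has a 1 wherever x has two consecutive 1 bits.)

113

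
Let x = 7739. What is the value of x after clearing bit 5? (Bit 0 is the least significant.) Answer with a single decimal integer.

7707

x = 1111000111011
bit 5 is currently 1; clear it via x & ~(1 << 5) = x & ~32
→ 1111000011011 = 7707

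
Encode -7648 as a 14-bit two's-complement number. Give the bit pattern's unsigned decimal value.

8736

7648 in 14 bits: 01110111100000
Invert: 10001000011111
Add 1:  10001000100000 = 8736
(Check: 2^14 - 7648 = 16384 - 7648 = 8736.)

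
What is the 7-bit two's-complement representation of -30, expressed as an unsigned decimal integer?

98

30 in 7 bits: 0011110
Invert: 1100001
Add 1:  1100010 = 98
(Check: 2^7 - 30 = 128 - 30 = 98.)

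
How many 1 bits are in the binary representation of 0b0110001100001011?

7

n = 110001100001011
Count the 1s: 1 + 1 + 1 + 1 + 1 + 1 + 1 = 7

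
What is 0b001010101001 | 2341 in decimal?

2989

a = 001010101001
2341 = 100100100101
 OR → 101110101101 = 2989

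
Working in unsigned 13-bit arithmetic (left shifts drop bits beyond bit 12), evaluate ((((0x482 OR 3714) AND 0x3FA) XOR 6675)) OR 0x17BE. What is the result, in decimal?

0x482 = 0010010000010
3714 = 0111010000010
→ OR → 0111010000010 = 3714
0x3FA = 0001111111010
→ AND → 0001010000010 = 642
6675 = 1101000010011
→ XOR → 1100010010001 = 6289
0x17BE = 1011110111110
→ OR → 1111110111111 = 8127

8127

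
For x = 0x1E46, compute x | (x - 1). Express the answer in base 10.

7751

x = 1111001000110 = 7750
x - 1 = 1111001000101
OR    = 1111001000111 = 7751
(x | (x - 1) sets all bits below the lowest set bit.)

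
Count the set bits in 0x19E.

0x19E = 110011110
Count the 1s: 1 + 1 + 1 + 1 + 1 + 1 = 6

6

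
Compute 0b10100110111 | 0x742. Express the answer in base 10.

1911

a = 10100110111
0x742 = 11101000010
 OR → 11101110111 = 1911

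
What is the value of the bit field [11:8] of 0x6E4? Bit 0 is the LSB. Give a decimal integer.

v = 0011011100100
Shift right by 8: 00110
Mask low 4 bits: 0110 = 6

6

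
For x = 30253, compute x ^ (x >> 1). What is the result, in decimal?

x = 111011000101101 = 30253
x>>1 = 011101100010110
XOR  = 100110100111011 = 19771
(x ^ (x >> 1) gives the standard binary-reflected Gray code of x.)

19771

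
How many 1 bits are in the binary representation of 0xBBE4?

10

0xBBE4 = 1011101111100100
Count the 1s: 1 + 1 + 1 + 1 + 1 + 1 + 1 + 1 + 1 + 1 = 10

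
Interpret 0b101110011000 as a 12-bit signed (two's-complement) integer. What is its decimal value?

pattern = 101110011000 (MSB is 1 ⇒ negative)
Invert: 010001100111, add 1 → 010001101000 = 1128, so the value is -1128.
(Equivalently: 2968 - 2^12 = 2968 - 4096 = -1128.)

-1128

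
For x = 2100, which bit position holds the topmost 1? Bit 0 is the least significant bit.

11

2100 = 100000110100
The topmost 1 is at position 11 (since 2^11 = 2048 ≤ 2100 < 4096).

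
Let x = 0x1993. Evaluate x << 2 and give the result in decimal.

26188

0x1993 = 001100110010011
shift left by 2 → 110011001001100 = 26188
(equivalently, 6547 × 2^2 = 6547 × 4)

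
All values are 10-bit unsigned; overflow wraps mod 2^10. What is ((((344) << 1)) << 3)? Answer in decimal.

384

344 = 0101011000
→ << 1 (mod 2^10) → 1010110000 = 688
→ << 3 (mod 2^10) → 0110000000 = 384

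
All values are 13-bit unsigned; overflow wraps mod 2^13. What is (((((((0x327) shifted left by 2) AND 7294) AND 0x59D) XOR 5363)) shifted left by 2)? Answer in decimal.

0x327 = 0001100100111
→ shifted left by 2 (mod 2^13) → 0110010011100 = 3228
7294 = 1110001111110
→ AND → 0110000011100 = 3100
0x59D = 0010110011101
→ AND → 0010000011100 = 1052
5363 = 1010011110011
→ XOR → 1000011101111 = 4335
→ shifted left by 2 (mod 2^13) → 0001110111100 = 956

956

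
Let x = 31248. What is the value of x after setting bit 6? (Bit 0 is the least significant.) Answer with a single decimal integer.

31312

x = 0111101000010000
bit 6 is currently 0; set it via x | (1 << 6) = x | 64
→ 0111101001010000 = 31312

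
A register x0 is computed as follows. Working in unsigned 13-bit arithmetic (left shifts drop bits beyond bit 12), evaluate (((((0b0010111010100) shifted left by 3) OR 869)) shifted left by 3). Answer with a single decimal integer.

7976

0b0010111010100 = 0010111010100
→ shifted left by 3 (mod 2^13) → 0111010100000 = 3744
869 = 0001101100101
→ OR → 0111111100101 = 4069
→ shifted left by 3 (mod 2^13) → 1111100101000 = 7976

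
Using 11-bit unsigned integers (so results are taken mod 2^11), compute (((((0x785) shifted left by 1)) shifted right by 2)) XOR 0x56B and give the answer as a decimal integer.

1193

0x785 = 11110000101
→ shifted left by 1 (mod 2^11) → 11100001010 = 1802
→ shifted right by 2 → 00111000010 = 450
0x56B = 10101101011
→ XOR → 10010101001 = 1193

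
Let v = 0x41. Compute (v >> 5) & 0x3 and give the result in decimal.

v = 01000001
Shift right by 5: 010
Mask low 2 bits: 10 = 2

2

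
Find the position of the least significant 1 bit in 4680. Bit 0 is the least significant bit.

3

4680 = 1001001001000
Trailing zeros: 3, so the lowest set bit is bit 3 (value 8).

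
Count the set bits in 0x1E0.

0x1E0 = 111100000
Count the 1s: 1 + 1 + 1 + 1 = 4

4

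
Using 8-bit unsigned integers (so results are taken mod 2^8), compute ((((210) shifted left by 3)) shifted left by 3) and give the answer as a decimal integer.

128

210 = 11010010
→ shifted left by 3 (mod 2^8) → 10010000 = 144
→ shifted left by 3 (mod 2^8) → 10000000 = 128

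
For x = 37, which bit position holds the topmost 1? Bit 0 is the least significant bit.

37 = 100101
The topmost 1 is at position 5 (since 2^5 = 32 ≤ 37 < 64).

5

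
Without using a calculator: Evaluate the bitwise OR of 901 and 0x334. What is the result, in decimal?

949

901 = 1110000101
0x334 = 1100110100
 OR → 1110110101 = 949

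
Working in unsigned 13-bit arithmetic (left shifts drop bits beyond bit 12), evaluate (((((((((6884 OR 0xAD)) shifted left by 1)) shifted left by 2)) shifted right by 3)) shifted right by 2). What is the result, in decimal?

187

6884 = 1101011100100
0xAD = 0000010101101
→ OR → 1101011101101 = 6893
→ shifted left by 1 (mod 2^13) → 1010111011010 = 5594
→ shifted left by 2 (mod 2^13) → 1011101101000 = 5992
→ shifted right by 3 → 0001011101101 = 749
→ shifted right by 2 → 0000010111011 = 187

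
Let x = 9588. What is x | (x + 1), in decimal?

x = 10010101110100 = 9588
x + 1 = 10010101110101
OR    = 10010101110101 = 9589
(x | (x + 1) sets the lowest cleared bit.)

9589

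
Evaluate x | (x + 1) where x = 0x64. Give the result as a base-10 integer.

101

x = 1100100 = 100
x + 1 = 1100101
OR    = 1100101 = 101
(x | (x + 1) sets the lowest cleared bit.)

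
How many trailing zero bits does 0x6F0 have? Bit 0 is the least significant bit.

0x6F0 = 11011110000
Trailing zeros: 4, so the lowest set bit is bit 4 (value 16).

4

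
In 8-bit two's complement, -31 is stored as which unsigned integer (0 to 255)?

225

31 in 8 bits: 00011111
Invert: 11100000
Add 1:  11100001 = 225
(Check: 2^8 - 31 = 256 - 31 = 225.)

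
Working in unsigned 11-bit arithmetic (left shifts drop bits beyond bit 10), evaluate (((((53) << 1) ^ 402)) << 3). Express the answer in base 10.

1984

53 = 00000110101
→ << 1 (mod 2^11) → 00001101010 = 106
402 = 00110010010
→ ^ → 00111111000 = 504
→ << 3 (mod 2^11) → 11111000000 = 1984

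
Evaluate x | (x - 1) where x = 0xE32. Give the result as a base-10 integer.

3635

x = 111000110010 = 3634
x - 1 = 111000110001
OR    = 111000110011 = 3635
(x | (x - 1) sets all bits below the lowest set bit.)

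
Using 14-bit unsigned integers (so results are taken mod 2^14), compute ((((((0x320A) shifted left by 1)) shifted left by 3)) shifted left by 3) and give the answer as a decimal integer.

1280

0x320A = 11001000001010
→ shifted left by 1 (mod 2^14) → 10010000010100 = 9236
→ shifted left by 3 (mod 2^14) → 10000010100000 = 8352
→ shifted left by 3 (mod 2^14) → 00010100000000 = 1280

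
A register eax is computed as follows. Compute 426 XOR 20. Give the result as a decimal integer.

426 = 110101010
20 = 000010100
XOR → 110111110 = 446

446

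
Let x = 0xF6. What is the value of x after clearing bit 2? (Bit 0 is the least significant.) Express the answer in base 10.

x = 011110110
bit 2 is currently 1; clear it via x & ~(1 << 2) = x & ~4
→ 011110010 = 242

242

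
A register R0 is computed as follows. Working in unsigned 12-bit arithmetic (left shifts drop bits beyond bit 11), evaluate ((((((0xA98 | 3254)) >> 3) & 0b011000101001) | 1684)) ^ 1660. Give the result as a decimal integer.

0xA98 = 101010011000
3254 = 110010110110
→ | → 111010111110 = 3774
→ >> 3 → 000111010111 = 471
0b011000101001 = 011000101001
→ & → 000000000001 = 1
1684 = 011010010100
→ | → 011010010101 = 1685
1660 = 011001111100
→ ^ → 000011101001 = 233

233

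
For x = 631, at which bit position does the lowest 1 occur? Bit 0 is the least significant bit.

0

631 = 1001110111
Trailing zeros: 0, so the lowest set bit is bit 0 (value 1).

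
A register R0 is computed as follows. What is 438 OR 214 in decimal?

438 = 110110110
214 = 011010110
 OR → 111110110 = 502

502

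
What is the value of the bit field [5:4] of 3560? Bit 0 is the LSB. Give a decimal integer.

2

v = 110111101000
Shift right by 4: 11011110
Mask low 2 bits: 10 = 2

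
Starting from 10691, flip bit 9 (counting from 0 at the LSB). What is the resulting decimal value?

x = 10100111000011
bit 9 is currently 0; toggle it via x ^ (1 << 9) = x ^ 512
→ 10101111000011 = 11203

11203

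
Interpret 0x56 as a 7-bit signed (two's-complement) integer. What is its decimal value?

pattern = 1010110 (MSB is 1 ⇒ negative)
Invert: 0101001, add 1 → 0101010 = 42, so the value is -42.
(Equivalently: 86 - 2^7 = 86 - 128 = -42.)

-42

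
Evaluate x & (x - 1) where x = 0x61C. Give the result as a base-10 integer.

1560

x = 11000011100 = 1564
x - 1 = 11000011011
AND   = 11000011000 = 1560
(x & (x - 1) clears the lowest set bit of x.)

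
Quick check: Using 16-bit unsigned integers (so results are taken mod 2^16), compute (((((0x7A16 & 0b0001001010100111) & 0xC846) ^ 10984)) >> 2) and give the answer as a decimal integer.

0x7A16 = 0111101000010110
0b0001001010100111 = 0001001010100111
→ & → 0001001000000110 = 4614
0xC846 = 1100100001000110
→ & → 0000000000000110 = 6
10984 = 0010101011101000
→ ^ → 0010101011101110 = 10990
→ >> 2 → 0000101010111011 = 2747

2747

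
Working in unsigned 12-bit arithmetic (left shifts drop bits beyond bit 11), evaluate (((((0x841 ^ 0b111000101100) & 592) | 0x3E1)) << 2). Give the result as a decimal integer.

0x841 = 100001000001
0b111000101100 = 111000101100
→ ^ → 011001101101 = 1645
592 = 001001010000
→ & → 001001000000 = 576
0x3E1 = 001111100001
→ | → 001111100001 = 993
→ << 2 (mod 2^12) → 111110000100 = 3972

3972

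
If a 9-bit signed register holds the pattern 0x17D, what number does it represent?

-131

pattern = 101111101 (MSB is 1 ⇒ negative)
Invert: 010000010, add 1 → 010000011 = 131, so the value is -131.
(Equivalently: 381 - 2^9 = 381 - 512 = -131.)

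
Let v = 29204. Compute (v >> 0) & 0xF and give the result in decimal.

4

v = 111001000010100
Shift right by 0: 111001000010100
Mask low 4 bits: 0100 = 4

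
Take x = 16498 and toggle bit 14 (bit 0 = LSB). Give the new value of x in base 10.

114

x = 0100000001110010
bit 14 is currently 1; toggle it via x ^ (1 << 14) = x ^ 16384
→ 0000000001110010 = 114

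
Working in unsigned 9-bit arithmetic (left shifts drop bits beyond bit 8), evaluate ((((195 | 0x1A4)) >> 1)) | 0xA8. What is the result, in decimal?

251

195 = 011000011
0x1A4 = 110100100
→ | → 111100111 = 487
→ >> 1 → 011110011 = 243
0xA8 = 010101000
→ | → 011111011 = 251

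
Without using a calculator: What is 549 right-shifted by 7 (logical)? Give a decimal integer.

4

549 = 1000100101
shift right by 7 → 0000000100 = 4
(equivalently, floor(549 / 128))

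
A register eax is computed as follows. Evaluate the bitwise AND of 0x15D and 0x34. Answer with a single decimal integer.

0x15D = 101011101
0x34 = 000110100
AND → 000010100 = 20

20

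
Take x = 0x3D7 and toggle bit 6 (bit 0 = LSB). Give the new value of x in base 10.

x = 001111010111
bit 6 is currently 1; toggle it via x ^ (1 << 6) = x ^ 64
→ 001110010111 = 919

919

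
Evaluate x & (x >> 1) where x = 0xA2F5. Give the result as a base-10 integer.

x = 1010001011110101 = 41717
x>>1 = 0101000101111010
AND  = 0000000001110000 = 112
(x & (x >> 1) has a 1 wherever x has two consecutive 1 bits.)

112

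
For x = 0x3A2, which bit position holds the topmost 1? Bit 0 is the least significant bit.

9

0x3A2 = 1110100010
The topmost 1 is at position 9 (since 2^9 = 512 ≤ 930 < 1024).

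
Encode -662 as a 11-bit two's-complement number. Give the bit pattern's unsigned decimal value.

1386

662 in 11 bits: 01010010110
Invert: 10101101001
Add 1:  10101101010 = 1386
(Check: 2^11 - 662 = 2048 - 662 = 1386.)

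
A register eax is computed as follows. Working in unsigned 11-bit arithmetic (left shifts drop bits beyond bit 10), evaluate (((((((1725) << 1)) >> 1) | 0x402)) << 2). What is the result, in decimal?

1725 = 11010111101
→ << 1 (mod 2^11) → 10101111010 = 1402
→ >> 1 → 01010111101 = 701
0x402 = 10000000010
→ | → 11010111111 = 1727
→ << 2 (mod 2^11) → 01011111100 = 764

764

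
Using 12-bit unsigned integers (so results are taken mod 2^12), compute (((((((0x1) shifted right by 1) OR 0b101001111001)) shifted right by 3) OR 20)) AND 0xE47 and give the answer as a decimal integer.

71

0x1 = 000000000001
→ shifted right by 1 → 000000000000 = 0
0b101001111001 = 101001111001
→ OR → 101001111001 = 2681
→ shifted right by 3 → 000101001111 = 335
20 = 000000010100
→ OR → 000101011111 = 351
0xE47 = 111001000111
→ AND → 000001000111 = 71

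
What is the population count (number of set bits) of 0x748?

5

0x748 = 11101001000
Count the 1s: 1 + 1 + 1 + 1 + 1 = 5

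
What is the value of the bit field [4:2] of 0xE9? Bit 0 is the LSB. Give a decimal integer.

v = 0011101001
Shift right by 2: 00111010
Mask low 3 bits: 010 = 2

2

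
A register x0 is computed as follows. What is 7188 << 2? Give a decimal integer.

28752

7188 = 001110000010100
shift left by 2 → 111000001010000 = 28752
(equivalently, 7188 × 2^2 = 7188 × 4)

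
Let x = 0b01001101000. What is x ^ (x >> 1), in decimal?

860

x = 1001101000 = 616
x>>1 = 0100110100
XOR  = 1101011100 = 860
(x ^ (x >> 1) gives the standard binary-reflected Gray code of x.)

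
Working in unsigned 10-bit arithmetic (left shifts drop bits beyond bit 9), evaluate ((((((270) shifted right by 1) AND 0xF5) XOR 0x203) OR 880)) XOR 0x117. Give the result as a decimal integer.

737

270 = 0100001110
→ shifted right by 1 → 0010000111 = 135
0xF5 = 0011110101
→ AND → 0010000101 = 133
0x203 = 1000000011
→ XOR → 1010000110 = 646
880 = 1101110000
→ OR → 1111110110 = 1014
0x117 = 0100010111
→ XOR → 1011100001 = 737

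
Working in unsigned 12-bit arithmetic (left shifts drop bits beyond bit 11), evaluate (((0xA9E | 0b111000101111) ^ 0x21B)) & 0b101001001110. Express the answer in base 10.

2052

0xA9E = 101010011110
0b111000101111 = 111000101111
→ | → 111010111111 = 3775
0x21B = 001000011011
→ ^ → 110010100100 = 3236
0b101001001110 = 101001001110
→ & → 100000000100 = 2052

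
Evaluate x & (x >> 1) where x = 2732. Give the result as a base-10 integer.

x = 101010101100 = 2732
x>>1 = 010101010110
AND  = 000000000100 = 4
(x & (x >> 1) has a 1 wherever x has two consecutive 1 bits.)

4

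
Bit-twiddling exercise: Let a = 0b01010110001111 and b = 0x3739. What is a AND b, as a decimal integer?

5385

a = 01010110001111
0x3739 = 11011100111001
AND → 01010100001001 = 5385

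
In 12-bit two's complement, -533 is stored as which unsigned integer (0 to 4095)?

3563

533 in 12 bits: 001000010101
Invert: 110111101010
Add 1:  110111101011 = 3563
(Check: 2^12 - 533 = 4096 - 533 = 3563.)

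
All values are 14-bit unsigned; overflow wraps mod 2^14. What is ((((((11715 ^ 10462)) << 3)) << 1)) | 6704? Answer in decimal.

7152

11715 = 10110111000011
10462 = 10100011011110
→ ^ → 00010100011101 = 1309
→ << 3 (mod 2^14) → 10100011101000 = 10472
→ << 1 (mod 2^14) → 01000111010000 = 4560
6704 = 01101000110000
→ | → 01101111110000 = 7152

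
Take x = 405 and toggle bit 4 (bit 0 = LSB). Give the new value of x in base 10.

389

x = 0110010101
bit 4 is currently 1; toggle it via x ^ (1 << 4) = x ^ 16
→ 0110000101 = 389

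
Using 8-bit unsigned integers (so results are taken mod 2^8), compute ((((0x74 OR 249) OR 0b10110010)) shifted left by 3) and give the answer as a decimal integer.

248

0x74 = 01110100
249 = 11111001
→ OR → 11111101 = 253
0b10110010 = 10110010
→ OR → 11111111 = 255
→ shifted left by 3 (mod 2^8) → 11111000 = 248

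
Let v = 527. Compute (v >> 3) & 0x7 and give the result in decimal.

1

v = 0000001000001111
Shift right by 3: 0000001000001
Mask low 3 bits: 001 = 1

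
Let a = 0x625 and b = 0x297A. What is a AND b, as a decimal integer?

32

0x625 = 00011000100101
0x297A = 10100101111010
AND → 00000000100000 = 32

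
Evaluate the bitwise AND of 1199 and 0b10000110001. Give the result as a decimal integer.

1057

1199 = 10010101111
b = 10000110001
AND → 10000100001 = 1057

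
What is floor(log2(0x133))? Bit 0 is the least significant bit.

8

0x133 = 100110011
The topmost 1 is at position 8 (since 2^8 = 256 ≤ 307 < 512).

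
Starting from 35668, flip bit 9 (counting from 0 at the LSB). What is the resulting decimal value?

35156

x = 1000101101010100
bit 9 is currently 1; toggle it via x ^ (1 << 9) = x ^ 512
→ 1000100101010100 = 35156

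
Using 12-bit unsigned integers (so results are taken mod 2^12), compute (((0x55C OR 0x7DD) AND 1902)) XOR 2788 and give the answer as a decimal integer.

3496

0x55C = 010101011100
0x7DD = 011111011101
→ OR → 011111011101 = 2013
1902 = 011101101110
→ AND → 011101001100 = 1868
2788 = 101011100100
→ XOR → 110110101000 = 3496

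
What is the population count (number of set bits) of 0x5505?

6

0x5505 = 101010100000101
Count the 1s: 1 + 1 + 1 + 1 + 1 + 1 = 6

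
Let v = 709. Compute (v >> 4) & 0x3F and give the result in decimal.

v = 1011000101
Shift right by 4: 101100
Mask low 6 bits: 101100 = 44

44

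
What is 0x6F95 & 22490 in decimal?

18320

0x6F95 = 110111110010101
22490 = 101011111011010
AND → 100011110010000 = 18320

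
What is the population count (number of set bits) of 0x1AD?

6

0x1AD = 110101101
Count the 1s: 1 + 1 + 1 + 1 + 1 + 1 = 6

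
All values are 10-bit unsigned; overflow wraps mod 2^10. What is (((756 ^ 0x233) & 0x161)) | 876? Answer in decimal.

756 = 1011110100
0x233 = 1000110011
→ ^ → 0011000111 = 199
0x161 = 0101100001
→ & → 0001000001 = 65
876 = 1101101100
→ | → 1101101101 = 877

877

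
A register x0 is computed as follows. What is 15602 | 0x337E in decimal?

16382

15602 = 11110011110010
0x337E = 11001101111110
 OR → 11111111111110 = 16382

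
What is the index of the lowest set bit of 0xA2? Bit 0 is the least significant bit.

0xA2 = 10100010
Trailing zeros: 1, so the lowest set bit is bit 1 (value 2).

1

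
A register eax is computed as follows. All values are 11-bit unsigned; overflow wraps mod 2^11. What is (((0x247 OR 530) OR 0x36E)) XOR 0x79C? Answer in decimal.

1251

0x247 = 01001000111
530 = 01000010010
→ OR → 01001010111 = 599
0x36E = 01101101110
→ OR → 01101111111 = 895
0x79C = 11110011100
→ XOR → 10011100011 = 1251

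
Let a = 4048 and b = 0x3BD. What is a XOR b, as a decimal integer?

4048 = 111111010000
0x3BD = 001110111101
XOR → 110001101101 = 3181

3181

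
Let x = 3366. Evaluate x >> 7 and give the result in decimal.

26

3366 = 110100100110
shift right by 7 → 000000011010 = 26
(equivalently, floor(3366 / 128))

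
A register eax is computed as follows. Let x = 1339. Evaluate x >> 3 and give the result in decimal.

1339 = 10100111011
shift right by 3 → 00010100111 = 167
(equivalently, floor(1339 / 8))

167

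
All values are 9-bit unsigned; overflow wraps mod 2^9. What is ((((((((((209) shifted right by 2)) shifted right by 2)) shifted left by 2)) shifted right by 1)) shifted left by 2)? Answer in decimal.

209 = 011010001
→ shifted right by 2 → 000110100 = 52
→ shifted right by 2 → 000001101 = 13
→ shifted left by 2 (mod 2^9) → 000110100 = 52
→ shifted right by 1 → 000011010 = 26
→ shifted left by 2 (mod 2^9) → 001101000 = 104

104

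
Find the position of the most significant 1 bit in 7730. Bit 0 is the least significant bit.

12

7730 = 1111000110010
The topmost 1 is at position 12 (since 2^12 = 4096 ≤ 7730 < 8192).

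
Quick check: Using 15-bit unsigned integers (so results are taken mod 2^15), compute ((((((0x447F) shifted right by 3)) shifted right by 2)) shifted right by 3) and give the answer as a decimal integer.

0x447F = 100010001111111
→ shifted right by 3 → 000100010001111 = 2191
→ shifted right by 2 → 000001000100011 = 547
→ shifted right by 3 → 000000001000100 = 68

68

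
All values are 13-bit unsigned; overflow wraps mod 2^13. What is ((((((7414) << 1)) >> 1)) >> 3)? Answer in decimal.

7414 = 1110011110110
→ << 1 (mod 2^13) → 1100111101100 = 6636
→ >> 1 → 0110011110110 = 3318
→ >> 3 → 0000110011110 = 414

414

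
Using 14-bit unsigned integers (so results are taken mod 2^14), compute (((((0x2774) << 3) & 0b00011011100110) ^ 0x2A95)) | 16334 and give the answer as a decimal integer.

0x2774 = 10011101110100
→ << 3 (mod 2^14) → 11101110100000 = 15264
0b00011011100110 = 00011011100110
→ & → 00001010100000 = 672
0x2A95 = 10101010010101
→ ^ → 10100000110101 = 10293
16334 = 11111111001110
→ | → 11111111111111 = 16383

16383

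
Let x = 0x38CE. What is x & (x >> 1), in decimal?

6214

x = 11100011001110 = 14542
x>>1 = 01110001100111
AND  = 01100001000110 = 6214
(x & (x >> 1) has a 1 wherever x has two consecutive 1 bits.)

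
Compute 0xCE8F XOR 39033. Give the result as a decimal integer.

22262

0xCE8F = 1100111010001111
39033 = 1001100001111001
XOR → 0101011011110110 = 22262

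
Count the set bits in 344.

344 = 101011000
Count the 1s: 1 + 1 + 1 + 1 = 4

4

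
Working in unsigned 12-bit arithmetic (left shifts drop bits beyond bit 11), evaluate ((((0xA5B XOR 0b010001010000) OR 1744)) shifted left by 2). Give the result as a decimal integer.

2924

0xA5B = 101001011011
0b010001010000 = 010001010000
→ XOR → 111000001011 = 3595
1744 = 011011010000
→ OR → 111011011011 = 3803
→ shifted left by 2 (mod 2^12) → 101101101100 = 2924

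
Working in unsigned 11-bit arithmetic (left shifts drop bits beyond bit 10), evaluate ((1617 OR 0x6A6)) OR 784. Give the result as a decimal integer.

1617 = 11001010001
0x6A6 = 11010100110
→ OR → 11011110111 = 1783
784 = 01100010000
→ OR → 11111110111 = 2039

2039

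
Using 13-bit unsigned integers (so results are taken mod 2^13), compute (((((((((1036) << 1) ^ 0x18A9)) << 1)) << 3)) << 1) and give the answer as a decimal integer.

1036 = 0010000001100
→ << 1 (mod 2^13) → 0100000011000 = 2072
0x18A9 = 1100010101001
→ ^ → 1000010110001 = 4273
→ << 1 (mod 2^13) → 0000101100010 = 354
→ << 3 (mod 2^13) → 0101100010000 = 2832
→ << 1 (mod 2^13) → 1011000100000 = 5664

5664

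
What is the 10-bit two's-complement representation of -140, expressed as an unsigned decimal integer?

140 in 10 bits: 0010001100
Invert: 1101110011
Add 1:  1101110100 = 884
(Check: 2^10 - 140 = 1024 - 140 = 884.)

884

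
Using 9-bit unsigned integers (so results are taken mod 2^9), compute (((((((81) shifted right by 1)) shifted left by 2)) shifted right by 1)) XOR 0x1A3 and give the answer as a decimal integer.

81 = 001010001
→ shifted right by 1 → 000101000 = 40
→ shifted left by 2 (mod 2^9) → 010100000 = 160
→ shifted right by 1 → 001010000 = 80
0x1A3 = 110100011
→ XOR → 111110011 = 499

499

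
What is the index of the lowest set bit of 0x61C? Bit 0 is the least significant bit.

2

0x61C = 11000011100
Trailing zeros: 2, so the lowest set bit is bit 2 (value 4).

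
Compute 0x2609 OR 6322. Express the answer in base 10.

16059

0x2609 = 10011000001001
6322 = 01100010110010
 OR → 11111010111011 = 16059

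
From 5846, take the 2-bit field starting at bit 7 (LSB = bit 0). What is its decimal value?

v = 0001011011010110
Shift right by 7: 000101101
Mask low 2 bits: 01 = 1

1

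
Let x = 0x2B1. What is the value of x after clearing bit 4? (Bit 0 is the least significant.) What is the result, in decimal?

673

x = 01010110001
bit 4 is currently 1; clear it via x & ~(1 << 4) = x & ~16
→ 01010100001 = 673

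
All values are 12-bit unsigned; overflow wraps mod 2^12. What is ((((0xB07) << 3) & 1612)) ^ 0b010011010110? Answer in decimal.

0xB07 = 101100000111
→ << 3 (mod 2^12) → 100000111000 = 2104
1612 = 011001001100
→ & → 000000001000 = 8
0b010011010110 = 010011010110
→ ^ → 010011011110 = 1246

1246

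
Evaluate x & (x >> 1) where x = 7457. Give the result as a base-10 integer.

3072

x = 1110100100001 = 7457
x>>1 = 0111010010000
AND  = 0110000000000 = 3072
(x & (x >> 1) has a 1 wherever x has two consecutive 1 bits.)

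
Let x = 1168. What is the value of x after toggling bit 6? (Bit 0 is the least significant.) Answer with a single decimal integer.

1232

x = 10010010000
bit 6 is currently 0; toggle it via x ^ (1 << 6) = x ^ 64
→ 10011010000 = 1232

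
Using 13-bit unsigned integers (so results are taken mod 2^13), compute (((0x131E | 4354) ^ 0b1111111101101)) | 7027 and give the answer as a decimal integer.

8179

0x131E = 1001100011110
4354 = 1000100000010
→ | → 1001100011110 = 4894
0b1111111101101 = 1111111101101
→ ^ → 0110011110011 = 3315
7027 = 1101101110011
→ | → 1111111110011 = 8179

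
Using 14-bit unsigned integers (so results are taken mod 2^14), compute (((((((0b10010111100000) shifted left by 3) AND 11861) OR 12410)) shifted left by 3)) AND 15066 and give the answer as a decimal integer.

13008

0b10010111100000 = 10010111100000
→ shifted left by 3 (mod 2^14) → 10111100000000 = 12032
11861 = 10111001010101
→ AND → 10111000000000 = 11776
12410 = 11000001111010
→ OR → 11111001111010 = 15994
→ shifted left by 3 (mod 2^14) → 11001111010000 = 13264
15066 = 11101011011010
→ AND → 11001011010000 = 13008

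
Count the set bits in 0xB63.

0xB63 = 101101100011
Count the 1s: 1 + 1 + 1 + 1 + 1 + 1 + 1 = 7

7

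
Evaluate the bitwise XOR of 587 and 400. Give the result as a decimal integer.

987

587 = 1001001011
400 = 0110010000
XOR → 1111011011 = 987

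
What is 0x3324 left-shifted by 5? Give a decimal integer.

0x3324 = 0000011001100100100
shift left by 5 → 1100110010010000000 = 418944
(equivalently, 13092 × 2^5 = 13092 × 32)

418944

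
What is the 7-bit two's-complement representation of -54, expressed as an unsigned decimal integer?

54 in 7 bits: 0110110
Invert: 1001001
Add 1:  1001010 = 74
(Check: 2^7 - 54 = 128 - 54 = 74.)

74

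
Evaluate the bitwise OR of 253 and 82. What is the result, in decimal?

255

253 = 11111101
82 = 01010010
 OR → 11111111 = 255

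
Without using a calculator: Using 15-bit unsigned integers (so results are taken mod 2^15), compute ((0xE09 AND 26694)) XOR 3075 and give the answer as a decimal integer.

1027

0xE09 = 000111000001001
26694 = 110100001000110
→ AND → 000100000000000 = 2048
3075 = 000110000000011
→ XOR → 000010000000011 = 1027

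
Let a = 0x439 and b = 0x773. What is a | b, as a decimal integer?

1915

0x439 = 10000111001
0x773 = 11101110011
 OR → 11101111011 = 1915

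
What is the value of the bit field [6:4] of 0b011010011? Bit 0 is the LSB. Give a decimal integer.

5

v = 011010011
Shift right by 4: 01101
Mask low 3 bits: 101 = 5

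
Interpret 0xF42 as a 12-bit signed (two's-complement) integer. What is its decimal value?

-190

pattern = 111101000010 (MSB is 1 ⇒ negative)
Invert: 000010111101, add 1 → 000010111110 = 190, so the value is -190.
(Equivalently: 3906 - 2^12 = 3906 - 4096 = -190.)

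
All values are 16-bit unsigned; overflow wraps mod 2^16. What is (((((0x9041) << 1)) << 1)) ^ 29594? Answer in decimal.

12958

0x9041 = 1001000001000001
→ << 1 (mod 2^16) → 0010000010000010 = 8322
→ << 1 (mod 2^16) → 0100000100000100 = 16644
29594 = 0111001110011010
→ ^ → 0011001010011110 = 12958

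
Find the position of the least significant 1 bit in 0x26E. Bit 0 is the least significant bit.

1

0x26E = 1001101110
Trailing zeros: 1, so the lowest set bit is bit 1 (value 2).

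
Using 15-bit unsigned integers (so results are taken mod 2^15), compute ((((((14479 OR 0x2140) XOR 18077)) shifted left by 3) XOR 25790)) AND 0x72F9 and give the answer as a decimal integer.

14479 = 011100010001111
0x2140 = 010000101000000
→ OR → 011100111001111 = 14799
18077 = 100011010011101
→ XOR → 111111101010010 = 32594
→ shifted left by 3 (mod 2^15) → 111101010010000 = 31376
25790 = 110010010111110
→ XOR → 001111000101110 = 7726
0x72F9 = 111001011111001
→ AND → 001001000101000 = 4648

4648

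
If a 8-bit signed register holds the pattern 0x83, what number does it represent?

-125

pattern = 10000011 (MSB is 1 ⇒ negative)
Invert: 01111100, add 1 → 01111101 = 125, so the value is -125.
(Equivalently: 131 - 2^8 = 131 - 256 = -125.)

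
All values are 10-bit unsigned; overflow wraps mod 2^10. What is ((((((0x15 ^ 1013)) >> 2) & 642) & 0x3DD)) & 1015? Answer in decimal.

0x15 = 0000010101
1013 = 1111110101
→ ^ → 1111100000 = 992
→ >> 2 → 0011111000 = 248
642 = 1010000010
→ & → 0010000000 = 128
0x3DD = 1111011101
→ & → 0010000000 = 128
1015 = 1111110111
→ & → 0010000000 = 128

128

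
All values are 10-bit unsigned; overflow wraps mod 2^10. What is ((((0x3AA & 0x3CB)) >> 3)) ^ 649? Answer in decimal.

760

0x3AA = 1110101010
0x3CB = 1111001011
→ & → 1110001010 = 906
→ >> 3 → 0001110001 = 113
649 = 1010001001
→ ^ → 1011111000 = 760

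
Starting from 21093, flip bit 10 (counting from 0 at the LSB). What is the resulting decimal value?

x = 0101001001100101
bit 10 is currently 0; toggle it via x ^ (1 << 10) = x ^ 1024
→ 0101011001100101 = 22117

22117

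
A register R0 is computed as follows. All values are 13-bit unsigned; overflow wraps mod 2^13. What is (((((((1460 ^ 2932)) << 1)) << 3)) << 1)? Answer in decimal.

6144

1460 = 0010110110100
2932 = 0101101110100
→ ^ → 0111011000000 = 3776
→ << 1 (mod 2^13) → 1110110000000 = 7552
→ << 3 (mod 2^13) → 0110000000000 = 3072
→ << 1 (mod 2^13) → 1100000000000 = 6144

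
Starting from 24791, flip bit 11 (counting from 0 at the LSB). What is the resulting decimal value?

26839

x = 110000011010111
bit 11 is currently 0; toggle it via x ^ (1 << 11) = x ^ 2048
→ 110100011010111 = 26839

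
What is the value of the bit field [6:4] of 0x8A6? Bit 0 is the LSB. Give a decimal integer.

v = 0100010100110
Shift right by 4: 010001010
Mask low 3 bits: 010 = 2

2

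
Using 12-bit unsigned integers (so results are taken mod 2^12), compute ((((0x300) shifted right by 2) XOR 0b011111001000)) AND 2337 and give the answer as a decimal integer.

256

0x300 = 001100000000
→ shifted right by 2 → 000011000000 = 192
0b011111001000 = 011111001000
→ XOR → 011100001000 = 1800
2337 = 100100100001
→ AND → 000100000000 = 256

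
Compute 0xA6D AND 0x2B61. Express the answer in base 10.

0xA6D = 00101001101101
0x2B61 = 10101101100001
AND → 00101001100001 = 2657

2657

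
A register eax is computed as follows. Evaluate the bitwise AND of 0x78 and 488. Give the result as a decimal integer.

0x78 = 001111000
488 = 111101000
AND → 001101000 = 104

104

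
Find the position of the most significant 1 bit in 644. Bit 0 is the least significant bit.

644 = 1010000100
The topmost 1 is at position 9 (since 2^9 = 512 ≤ 644 < 1024).

9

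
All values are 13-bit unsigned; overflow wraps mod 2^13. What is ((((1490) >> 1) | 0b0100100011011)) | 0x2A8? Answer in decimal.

1490 = 0010111010010
→ >> 1 → 0001011101001 = 745
0b0100100011011 = 0100100011011
→ | → 0101111111011 = 3067
0x2A8 = 0001010101000
→ | → 0101111111011 = 3067

3067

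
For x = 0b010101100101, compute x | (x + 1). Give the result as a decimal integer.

1383

x = 10101100101 = 1381
x + 1 = 10101100110
OR    = 10101100111 = 1383
(x | (x + 1) sets the lowest cleared bit.)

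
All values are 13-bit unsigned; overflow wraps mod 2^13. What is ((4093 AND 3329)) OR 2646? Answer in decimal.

3927

4093 = 0111111111101
3329 = 0110100000001
→ AND → 0110100000001 = 3329
2646 = 0101001010110
→ OR → 0111101010111 = 3927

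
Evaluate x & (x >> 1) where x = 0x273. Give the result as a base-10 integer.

x = 1001110011 = 627
x>>1 = 0100111001
AND  = 0000110001 = 49
(x & (x >> 1) has a 1 wherever x has two consecutive 1 bits.)

49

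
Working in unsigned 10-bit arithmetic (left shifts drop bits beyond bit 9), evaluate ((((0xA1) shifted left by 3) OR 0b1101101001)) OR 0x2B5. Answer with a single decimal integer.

1021

0xA1 = 0010100001
→ shifted left by 3 (mod 2^10) → 0100001000 = 264
0b1101101001 = 1101101001
→ OR → 1101101001 = 873
0x2B5 = 1010110101
→ OR → 1111111101 = 1021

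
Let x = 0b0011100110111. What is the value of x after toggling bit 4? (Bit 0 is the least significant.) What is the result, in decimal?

x = 0011100110111
bit 4 is currently 1; toggle it via x ^ (1 << 4) = x ^ 16
→ 0011100100111 = 1831

1831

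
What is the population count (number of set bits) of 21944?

8

21944 = 101010110111000
Count the 1s: 1 + 1 + 1 + 1 + 1 + 1 + 1 + 1 = 8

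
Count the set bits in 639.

8

639 = 1001111111
Count the 1s: 1 + 1 + 1 + 1 + 1 + 1 + 1 + 1 = 8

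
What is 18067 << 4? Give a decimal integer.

18067 = 0000100011010010011
shift left by 4 → 1000110100100110000 = 289072
(equivalently, 18067 × 2^4 = 18067 × 16)

289072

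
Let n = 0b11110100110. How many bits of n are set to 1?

n = 11110100110
Count the 1s: 1 + 1 + 1 + 1 + 1 + 1 + 1 = 7

7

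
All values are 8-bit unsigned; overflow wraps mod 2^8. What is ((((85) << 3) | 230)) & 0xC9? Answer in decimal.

200

85 = 01010101
→ << 3 (mod 2^8) → 10101000 = 168
230 = 11100110
→ | → 11101110 = 238
0xC9 = 11001001
→ & → 11001000 = 200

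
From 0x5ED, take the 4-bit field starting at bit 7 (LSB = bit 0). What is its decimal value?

11

v = 10111101101
Shift right by 7: 1011
Mask low 4 bits: 1011 = 11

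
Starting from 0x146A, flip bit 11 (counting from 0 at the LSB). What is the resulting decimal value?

7274

x = 1010001101010
bit 11 is currently 0; toggle it via x ^ (1 << 11) = x ^ 2048
→ 1110001101010 = 7274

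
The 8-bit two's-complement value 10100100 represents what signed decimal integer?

-92

pattern = 10100100 (MSB is 1 ⇒ negative)
Invert: 01011011, add 1 → 01011100 = 92, so the value is -92.
(Equivalently: 164 - 2^8 = 164 - 256 = -92.)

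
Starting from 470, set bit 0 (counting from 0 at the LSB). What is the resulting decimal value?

471

x = 111010110
bit 0 is currently 0; set it via x | (1 << 0) = x | 1
→ 111010111 = 471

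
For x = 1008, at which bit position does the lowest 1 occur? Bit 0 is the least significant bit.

1008 = 1111110000
Trailing zeros: 4, so the lowest set bit is bit 4 (value 16).

4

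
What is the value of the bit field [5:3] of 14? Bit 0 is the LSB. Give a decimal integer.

v = 00001110
Shift right by 3: 00001
Mask low 3 bits: 001 = 1

1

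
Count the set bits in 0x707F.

0x707F = 111000001111111
Count the 1s: 1 + 1 + 1 + 1 + 1 + 1 + 1 + 1 + 1 + 1 = 10

10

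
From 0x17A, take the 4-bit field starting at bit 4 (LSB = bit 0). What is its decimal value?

v = 101111010
Shift right by 4: 10111
Mask low 4 bits: 0111 = 7

7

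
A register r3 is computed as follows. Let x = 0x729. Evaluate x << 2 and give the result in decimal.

7332

0x729 = 0011100101001
shift left by 2 → 1110010100100 = 7332
(equivalently, 1833 × 2^2 = 1833 × 4)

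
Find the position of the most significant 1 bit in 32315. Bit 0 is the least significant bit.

32315 = 111111000111011
The topmost 1 is at position 14 (since 2^14 = 16384 ≤ 32315 < 32768).

14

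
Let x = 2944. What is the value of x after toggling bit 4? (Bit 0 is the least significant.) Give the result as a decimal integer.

x = 101110000000
bit 4 is currently 0; toggle it via x ^ (1 << 4) = x ^ 16
→ 101110010000 = 2960

2960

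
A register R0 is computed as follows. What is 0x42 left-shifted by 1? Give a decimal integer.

132

0x42 = 01000010
shift left by 1 → 10000100 = 132
(equivalently, 66 × 2^1 = 66 × 2)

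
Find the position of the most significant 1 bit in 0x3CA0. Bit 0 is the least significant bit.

13

0x3CA0 = 11110010100000
The topmost 1 is at position 13 (since 2^13 = 8192 ≤ 15520 < 16384).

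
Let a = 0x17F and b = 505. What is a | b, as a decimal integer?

0x17F = 101111111
505 = 111111001
 OR → 111111111 = 511

511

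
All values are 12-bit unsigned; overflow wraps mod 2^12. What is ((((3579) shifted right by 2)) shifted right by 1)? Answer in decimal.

3579 = 110111111011
→ shifted right by 2 → 001101111110 = 894
→ shifted right by 1 → 000110111111 = 447

447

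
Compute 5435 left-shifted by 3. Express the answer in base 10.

5435 = 0001010100111011
shift left by 3 → 1010100111011000 = 43480
(equivalently, 5435 × 2^3 = 5435 × 8)

43480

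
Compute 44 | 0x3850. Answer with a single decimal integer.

44 = 00000000101100
0x3850 = 11100001010000
 OR → 11100001111100 = 14460

14460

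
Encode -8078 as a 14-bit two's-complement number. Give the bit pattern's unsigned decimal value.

8306

8078 in 14 bits: 01111110001110
Invert: 10000001110001
Add 1:  10000001110010 = 8306
(Check: 2^14 - 8078 = 16384 - 8078 = 8306.)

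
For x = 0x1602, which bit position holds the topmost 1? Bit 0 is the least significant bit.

0x1602 = 1011000000010
The topmost 1 is at position 12 (since 2^12 = 4096 ≤ 5634 < 8192).

12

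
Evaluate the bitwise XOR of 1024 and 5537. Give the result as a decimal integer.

4513

1024 = 0010000000000
5537 = 1010110100001
XOR → 1000110100001 = 4513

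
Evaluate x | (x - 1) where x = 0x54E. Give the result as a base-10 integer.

x = 10101001110 = 1358
x - 1 = 10101001101
OR    = 10101001111 = 1359
(x | (x - 1) sets all bits below the lowest set bit.)

1359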